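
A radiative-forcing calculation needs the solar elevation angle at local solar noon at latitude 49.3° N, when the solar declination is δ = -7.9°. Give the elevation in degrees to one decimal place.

At local noon the hour angle is zero, so the zenith angle equals |ϕ − δ| = |+49.3° − (-7.900°)| = 57.200°.
Elevation = 90° − 57.200° = 32.8°.

32.8°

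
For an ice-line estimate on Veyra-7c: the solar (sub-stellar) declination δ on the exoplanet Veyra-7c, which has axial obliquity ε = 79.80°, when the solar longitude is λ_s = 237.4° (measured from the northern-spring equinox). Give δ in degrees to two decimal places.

sin δ = sin ε · sin λ_s = sin 79.80° × sin 237.4° = -0.829138.
δ = arcsin(-0.829138) = -56.01°.

δ = -56.01°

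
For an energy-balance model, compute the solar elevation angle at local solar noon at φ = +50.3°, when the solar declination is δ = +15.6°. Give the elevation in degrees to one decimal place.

At local noon the hour angle is zero, so the zenith angle equals |φ − δ| = |+50.3° − (+15.600°)| = 34.700°.
Elevation = 90° − 34.700° = 55.3°.

55.3°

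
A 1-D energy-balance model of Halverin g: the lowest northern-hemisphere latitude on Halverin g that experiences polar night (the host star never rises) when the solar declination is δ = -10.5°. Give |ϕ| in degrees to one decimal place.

Polar night requires cos h₀ = −tan ϕ tan δ ≥ 1, i.e. tan ϕ tan δ ≤ −1.
The boundary is |tan ϕ| · |tan δ| = 1, so |ϕ| = 90° − |δ| = 90° − 10.5° = 79.5° in the northern hemisphere.

|ϕ| = 79.5°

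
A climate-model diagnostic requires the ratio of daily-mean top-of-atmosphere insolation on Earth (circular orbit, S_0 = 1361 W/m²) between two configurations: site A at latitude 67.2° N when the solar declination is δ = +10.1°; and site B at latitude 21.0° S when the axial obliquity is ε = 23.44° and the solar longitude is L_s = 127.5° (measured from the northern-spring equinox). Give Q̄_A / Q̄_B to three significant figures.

— Configuration A (ϕ=+67.2°):
cos h₀ = −tan(+67.2°) tan(+10.100°) = -0.4237, h₀ = 2.0084 rad.
Bracket: h₀ sin ϕ sin δ + cos ϕ cos δ sin h₀ = 2.0084×0.92186×0.17537 + 0.38752×0.98450×0.90578 = 0.324691 + 0.345567 = 0.670258.
Q̄ = (S_0/π) × [bracket] = (1361/π) × 0.670258 = 290.37 W/m².
— Configuration B (ϕ=-21.0°):
Solar declination: sin δ = sin ε · sin L_s = sin 23.44° × sin 127.5° = 0.31559, so δ = +18.396°.
cos h₀ = −tan(-21.0°) tan(+18.396°) = 0.1277, h₀ = 1.4428 rad.
Bracket: h₀ sin ϕ sin δ + cos ϕ cos δ sin h₀ = 1.4428×-0.35837×0.31559 + 0.93358×0.94890×0.99182 = -0.163178 + 0.878628 = 0.715450.
Q̄ = (S_0/π) × [bracket] = (1361/π) × 0.715450 = 309.95 W/m².
Ratio Q̄_A / Q̄_B = 290.37 / 309.95 = 0.9368.

Q̄_A / Q̄_B ≈ 0.937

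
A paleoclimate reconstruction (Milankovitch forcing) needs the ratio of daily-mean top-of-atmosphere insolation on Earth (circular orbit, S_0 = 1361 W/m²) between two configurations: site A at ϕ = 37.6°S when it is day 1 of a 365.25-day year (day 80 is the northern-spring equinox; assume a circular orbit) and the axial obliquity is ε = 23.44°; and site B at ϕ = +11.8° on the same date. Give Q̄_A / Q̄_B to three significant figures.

— Configuration A (ϕ=-37.6°):
Solar longitude: L_s = 360° × (1 − 80)/365.25 = -77.864°, i.e. -77.864° + 360° = 282.136°.
sin δ = sin 23.44° × sin 282.136° = -0.38890, so δ = -22.886°.
cos h₀ = −tan(-37.6°) tan(-22.886°) = -0.3251, h₀ = 1.9019 rad.
Bracket: h₀ sin ϕ sin δ + cos ϕ cos δ sin h₀ = 1.9019×-0.61015×-0.38890 + 0.79229×0.92128×0.94569 = 0.451297 + 0.690279 = 1.141576.
Q̄ = (S_0/π) × [bracket] = (1361/π) × 1.141576 = 494.55 W/m².
— Configuration B (ϕ=+11.8°):
cos h₀ = −tan(+11.8°) tan(-22.886°) = 0.0882, h₀ = 1.4825 rad.
Bracket: h₀ sin ϕ sin δ + cos ϕ cos δ sin h₀ = 1.4825×0.20450×-0.38890 + 0.97887×0.92128×0.99610 = -0.117903 + 0.898296 = 0.780393.
Q̄ = (S_0/π) × [bracket] = (1361/π) × 0.780393 = 338.08 W/m².
Ratio Q̄_A / Q̄_B = 494.55 / 338.08 = 1.463.

Q̄_A / Q̄_B ≈ 1.46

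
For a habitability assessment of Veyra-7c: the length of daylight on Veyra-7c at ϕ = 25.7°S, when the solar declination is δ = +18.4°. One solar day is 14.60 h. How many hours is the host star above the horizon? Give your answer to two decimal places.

cos h₀ = −tan ϕ · tan δ = −tan(-25.7°) × tan(+18.400°) = 0.1601, so h₀ = 1.4100 rad = 80.79°.
Daylight = 2h₀/(2π) × 14.60 h = (1.4100/π) × 14.60 = 6.55 h.

6.55 h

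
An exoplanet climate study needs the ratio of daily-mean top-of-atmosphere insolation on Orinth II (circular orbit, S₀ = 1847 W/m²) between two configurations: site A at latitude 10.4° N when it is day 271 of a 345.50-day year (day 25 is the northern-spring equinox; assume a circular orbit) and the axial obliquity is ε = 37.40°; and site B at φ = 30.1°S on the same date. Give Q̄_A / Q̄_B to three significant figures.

— Configuration A (φ=+10.4°):
Solar longitude: λ_s = 360° × (271 − 25)/345.50 = 256.324°.
sin δ = sin 37.40° × sin 256.324° = -0.59016, so δ = -36.168°.
cos H₀ = −tan(+10.4°) tan(-36.168°) = 0.1342, H₀ = 1.4362 rad.
Bracket: H₀ sin φ sin δ + cos φ cos δ sin H₀ = 1.4362×0.18052×-0.59016 + 0.98357×0.80729×0.99096 = -0.153007 + 0.786848 = 0.633841.
Q̄ = (S₀/π) × [bracket] = (1847/π) × 0.633841 = 372.65 W/m².
— Configuration B (φ=-30.1°):
cos H₀ = −tan(-30.1°) tan(-36.168°) = -0.4238, H₀ = 2.0084 rad.
Bracket: H₀ sin φ sin δ + cos φ cos δ sin H₀ = 2.0084×-0.50151×-0.59016 + 0.86515×0.80729×0.90577 = 0.594428 + 0.632614 = 1.227042.
Q̄ = (S₀/π) × [bracket] = (1847/π) × 1.227042 = 721.40 W/m².
Ratio Q̄_A / Q̄_B = 372.65 / 721.40 = 0.5166.

Q̄_A / Q̄_B ≈ 0.517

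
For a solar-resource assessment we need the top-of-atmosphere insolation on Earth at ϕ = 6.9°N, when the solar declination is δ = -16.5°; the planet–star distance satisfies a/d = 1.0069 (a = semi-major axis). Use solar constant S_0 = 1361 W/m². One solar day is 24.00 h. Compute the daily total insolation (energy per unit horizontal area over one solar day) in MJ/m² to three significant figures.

cos h₀ = −tan(+6.9°) tan(-16.500°) = 0.0358, h₀ = 1.5349 rad.
Bracket: h₀ sin ϕ sin δ + cos ϕ cos δ sin h₀ = 1.5349×0.12014×-0.28402 + 0.99276×0.95882×0.99936 = -0.052374 + 0.951269 = 0.898895.
Inverse-square distance factor (a/d)² = 1.0069² = 1.013848.
Q̄ = (S_0/π) × 1.013848 × [bracket] = (1361/π) × 1.013848 × 0.898895 = 394.81 W/m².
Daily total = Q̄ × 24.00 h × 3600 s/h = 394.81 × 24.00 × 3600 / 10⁶ = 34.11 MJ/m².

34.1 MJ/m²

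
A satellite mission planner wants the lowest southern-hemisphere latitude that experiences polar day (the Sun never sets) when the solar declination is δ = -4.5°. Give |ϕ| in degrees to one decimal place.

|ϕ| = 85.5°

Polar day requires cos h₀ = −tan ϕ tan δ ≤ −1, i.e. tan ϕ tan δ ≥ 1.
The boundary is |tan ϕ| · |tan δ| = 1, so |ϕ| = 90° − |δ| = 90° − 4.5° = 85.5° in the southern hemisphere.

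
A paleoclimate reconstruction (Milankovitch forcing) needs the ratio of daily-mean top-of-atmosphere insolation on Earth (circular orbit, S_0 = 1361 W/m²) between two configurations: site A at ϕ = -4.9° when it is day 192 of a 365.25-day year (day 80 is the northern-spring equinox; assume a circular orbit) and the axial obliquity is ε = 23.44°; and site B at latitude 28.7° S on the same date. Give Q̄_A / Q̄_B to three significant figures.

Q̄_A / Q̄_B ≈ 1.58

— Configuration A (ϕ=-4.9°):
Solar longitude: L_s = 360° × (192 − 80)/365.25 = 110.390°.
sin δ = sin 23.44° × sin 110.390° = 0.37286, so δ = +21.892°.
cos h₀ = −tan(-4.9°) tan(+21.892°) = 0.0345, h₀ = 1.5363 rad.
Bracket: h₀ sin ϕ sin δ + cos ϕ cos δ sin h₀ = 1.5363×-0.08542×0.37286 + 0.99635×0.92789×0.99941 = -0.048931 + 0.923958 = 0.875027.
Q̄ = (S_0/π) × [bracket] = (1361/π) × 0.875027 = 379.08 W/m².
— Configuration B (ϕ=-28.7°):
cos h₀ = −tan(-28.7°) tan(+21.892°) = 0.2200, h₀ = 1.3490 rad.
Bracket: h₀ sin ϕ sin δ + cos ϕ cos δ sin h₀ = 1.3490×-0.48022×0.37286 + 0.87715×0.92789×0.97550 = -0.241545 + 0.793958 = 0.552413.
Q̄ = (S_0/π) × [bracket] = (1361/π) × 0.552413 = 239.32 W/m².
Ratio Q̄_A / Q̄_B = 379.08 / 239.32 = 1.584.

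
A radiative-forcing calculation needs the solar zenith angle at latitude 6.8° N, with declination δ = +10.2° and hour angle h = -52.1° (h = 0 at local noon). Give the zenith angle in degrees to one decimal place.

θ_z = 51.6°

cos θ_z = sin φ sin δ + cos φ cos δ cos h = 0.020968 + 0.600324 = 0.621292.
θ_z = arccos(0.621292) = 51.6°.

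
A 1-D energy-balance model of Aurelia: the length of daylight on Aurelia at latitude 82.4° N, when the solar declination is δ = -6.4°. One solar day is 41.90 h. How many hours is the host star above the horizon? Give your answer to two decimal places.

cos H₀ = −tan φ · tan δ = −tan(+82.4°) × tan(-6.400°) = 0.8407, so H₀ = 0.5723 rad = 32.79°.
Daylight = 2H₀/(2π) × 41.90 h = (0.5723/π) × 41.90 = 7.63 h.

7.63 h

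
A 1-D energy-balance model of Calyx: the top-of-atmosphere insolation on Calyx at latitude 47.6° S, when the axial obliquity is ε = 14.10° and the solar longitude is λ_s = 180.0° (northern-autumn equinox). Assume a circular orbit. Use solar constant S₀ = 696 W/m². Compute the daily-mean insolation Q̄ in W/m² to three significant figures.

Solar declination: sin δ = sin ε · sin λ_s = sin 14.10° × sin 180.0° = 0.00000, so δ = +0.000°.
cos H₀ = −tan(-47.6°) tan(+0.000°) = 0.0000, H₀ = 1.5708 rad.
Bracket: H₀ sin φ sin δ + cos φ cos δ sin H₀ = 1.5708×-0.73846×0.00000 + 0.67430×1.00000×1.00000 = -0.000000 + 0.674300 = 0.674300.
Q̄ = (S₀/π) × [bracket] = (696/π) × 0.674300 = 149.4 W/m².

Q̄ ≈ 149 W/m²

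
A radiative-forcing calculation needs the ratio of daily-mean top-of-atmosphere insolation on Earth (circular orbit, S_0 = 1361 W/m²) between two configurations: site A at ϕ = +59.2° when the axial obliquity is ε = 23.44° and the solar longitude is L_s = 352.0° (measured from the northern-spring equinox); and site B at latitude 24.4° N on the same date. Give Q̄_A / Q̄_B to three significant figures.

— Configuration A (ϕ=+59.2°):
Solar declination: sin δ = sin ε · sin L_s = sin 23.44° × sin 352.0° = -0.05536, so δ = -3.174°.
cos h₀ = −tan(+59.2°) tan(-3.174°) = 0.0930, h₀ = 1.4776 rad.
Bracket: h₀ sin ϕ sin δ + cos ϕ cos δ sin h₀ = 1.4776×0.85896×-0.05536 + 0.51204×0.99847×0.99566 = -0.070263 + 0.509038 = 0.438775.
Q̄ = (S_0/π) × [bracket] = (1361/π) × 0.438775 = 190.09 W/m².
— Configuration B (ϕ=+24.4°):
cos h₀ = −tan(+24.4°) tan(-3.174°) = 0.0252, h₀ = 1.5456 rad.
Bracket: h₀ sin ϕ sin δ + cos ϕ cos δ sin h₀ = 1.5456×0.41310×-0.05536 + 0.91068×0.99847×0.99968 = -0.035347 + 0.908996 = 0.873649.
Q̄ = (S_0/π) × [bracket] = (1361/π) × 0.873649 = 378.48 W/m².
Ratio Q̄_A / Q̄_B = 190.09 / 378.48 = 0.5022.

Q̄_A / Q̄_B ≈ 0.502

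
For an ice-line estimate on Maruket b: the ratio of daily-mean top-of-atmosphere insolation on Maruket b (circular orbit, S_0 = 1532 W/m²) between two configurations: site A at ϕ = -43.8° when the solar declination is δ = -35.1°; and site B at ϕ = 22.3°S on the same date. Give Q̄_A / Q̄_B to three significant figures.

Q̄_A / Q̄_B ≈ 1.20

— Configuration A (ϕ=-43.8°):
cos h₀ = −tan(-43.8°) tan(-35.100°) = -0.6740, h₀ = 2.3104 rad.
Bracket: h₀ sin ϕ sin δ + cos ϕ cos δ sin h₀ = 2.3104×-0.69214×-0.57501 + 0.72176×0.81815×0.73876 = 0.919510 + 0.436244 = 1.355754.
Q̄ = (S_0/π) × [bracket] = (1532/π) × 1.355754 = 661.13 W/m².
— Configuration B (ϕ=-22.3°):
cos h₀ = −tan(-22.3°) tan(-35.100°) = -0.2882, h₀ = 1.8632 rad.
Bracket: h₀ sin ϕ sin δ + cos ϕ cos δ sin h₀ = 1.8632×-0.37946×-0.57501 + 0.92521×0.81815×0.95756 = 0.406538 + 0.724835 = 1.131373.
Q̄ = (S_0/π) × [bracket] = (1532/π) × 1.131373 = 551.71 W/m².
Ratio Q̄_A / Q̄_B = 661.13 / 551.71 = 1.198.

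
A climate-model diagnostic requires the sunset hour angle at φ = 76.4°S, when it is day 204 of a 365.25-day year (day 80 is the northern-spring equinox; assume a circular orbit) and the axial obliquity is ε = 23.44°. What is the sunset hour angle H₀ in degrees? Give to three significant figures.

H₀ = 0.00°

Solar longitude: λ_s = 360° × (204 − 80)/365.25 = 122.218°.
sin δ = sin 23.44° × sin 122.218° = 0.33654, so δ = +19.666°.
cos H₀ = −tan φ · tan δ = 1.4773 ≥ 1, so the Sun never rises (polar night) and H₀ = 0.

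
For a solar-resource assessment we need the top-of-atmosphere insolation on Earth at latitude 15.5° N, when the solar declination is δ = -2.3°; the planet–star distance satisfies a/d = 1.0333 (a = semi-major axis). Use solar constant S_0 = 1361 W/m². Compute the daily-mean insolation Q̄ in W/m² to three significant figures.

Q̄ ≈ 438 W/m²

cos h₀ = −tan(+15.5°) tan(-2.300°) = 0.0111, h₀ = 1.5597 rad.
Bracket: h₀ sin ϕ sin δ + cos ϕ cos δ sin h₀ = 1.5597×0.26724×-0.04013 + 0.96363×0.99919×0.99994 = -0.016727 + 0.962792 = 0.946065.
Inverse-square distance factor (a/d)² = 1.0333² = 1.067709.
Q̄ = (S_0/π) × 1.067709 × [bracket] = (1361/π) × 1.067709 × 0.946065 = 437.6 W/m².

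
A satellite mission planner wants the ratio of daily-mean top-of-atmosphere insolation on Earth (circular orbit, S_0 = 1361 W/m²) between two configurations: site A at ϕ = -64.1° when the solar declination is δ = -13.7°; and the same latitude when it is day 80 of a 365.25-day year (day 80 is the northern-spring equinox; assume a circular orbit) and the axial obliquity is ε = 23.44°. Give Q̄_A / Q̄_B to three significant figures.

— Configuration A (ϕ=-64.1°):
cos h₀ = −tan(-64.1°) tan(-13.700°) = -0.5020, h₀ = 2.0967 rad.
Bracket: h₀ sin ϕ sin δ + cos ϕ cos δ sin h₀ = 2.0967×-0.89956×-0.23684 + 0.43680×0.97155×0.86485 = 0.446706 + 0.367019 = 0.813725.
Q̄ = (S_0/π) × [bracket] = (1361/π) × 0.813725 = 352.52 W/m².
— Configuration B (ϕ=-64.1°):
Solar longitude: L_s = 360° × (80 − 80)/365.25 = 0.000°.
sin δ = sin 23.44° × sin 0.000° = 0.00000, so δ = +0.000°.
cos h₀ = −tan(-64.1°) tan(+0.000°) = 0.0000, h₀ = 1.5708 rad.
Bracket: h₀ sin ϕ sin δ + cos ϕ cos δ sin h₀ = 1.5708×-0.89956×0.00000 + 0.43680×1.00000×1.00000 = -0.000000 + 0.436800 = 0.436800.
Q̄ = (S_0/π) × [bracket] = (1361/π) × 0.436800 = 189.23 W/m².
Ratio Q̄_A / Q̄_B = 352.52 / 189.23 = 1.863.

Q̄_A / Q̄_B ≈ 1.86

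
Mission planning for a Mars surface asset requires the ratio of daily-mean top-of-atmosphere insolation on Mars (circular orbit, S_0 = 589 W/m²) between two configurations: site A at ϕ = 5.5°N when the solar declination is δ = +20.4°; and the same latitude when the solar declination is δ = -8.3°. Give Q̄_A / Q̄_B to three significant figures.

— Configuration A (ϕ=+5.5°):
cos h₀ = −tan(+5.5°) tan(+20.400°) = -0.0358, h₀ = 1.6066 rad.
Bracket: h₀ sin ϕ sin δ + cos ϕ cos δ sin h₀ = 1.6066×0.09585×0.34857 + 0.99540×0.93728×0.99936 = 0.053677 + 0.932371 = 0.986048.
Q̄ = (S_0/π) × [bracket] = (589/π) × 0.986048 = 184.87 W/m².
— Configuration B (ϕ=+5.5°):
cos h₀ = −tan(+5.5°) tan(-8.300°) = 0.0140, h₀ = 1.5567 rad.
Bracket: h₀ sin ϕ sin δ + cos ϕ cos δ sin h₀ = 1.5567×0.09585×-0.14436 + 0.99540×0.98953×0.99990 = -0.021540 + 0.984880 = 0.963340.
Q̄ = (S_0/π) × [bracket] = (589/π) × 0.963340 = 180.61 W/m².
Ratio Q̄_A / Q̄_B = 184.87 / 180.61 = 1.024.

Q̄_A / Q̄_B ≈ 1.02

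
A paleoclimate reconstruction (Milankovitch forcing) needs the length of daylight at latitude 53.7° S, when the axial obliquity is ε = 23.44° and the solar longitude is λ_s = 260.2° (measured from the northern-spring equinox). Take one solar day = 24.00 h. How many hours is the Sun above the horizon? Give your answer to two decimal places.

Solar declination: sin δ = sin ε · sin λ_s = sin 23.44° × sin 260.2° = -0.39198, so δ = -23.078°.
cos H₀ = −tan φ · tan δ = −tan(-53.7°) × tan(-23.078°) = -0.5800, so H₀ = 2.1896 rad = 125.45°.
Daylight = 2H₀/(2π) × 24.00 h = (2.1896/π) × 24.00 = 16.73 h.

16.73 h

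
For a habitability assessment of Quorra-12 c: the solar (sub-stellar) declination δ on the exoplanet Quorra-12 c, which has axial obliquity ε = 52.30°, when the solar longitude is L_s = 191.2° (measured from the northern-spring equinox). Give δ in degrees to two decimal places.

δ = -8.84°

sin δ = sin ε · sin L_s = sin 52.30° × sin 191.2° = -0.153683.
δ = arcsin(-0.153683) = -8.84°.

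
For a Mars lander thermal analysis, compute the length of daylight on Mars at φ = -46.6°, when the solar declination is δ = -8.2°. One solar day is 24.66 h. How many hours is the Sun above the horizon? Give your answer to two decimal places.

13.53 h

cos H₀ = −tan φ · tan δ = −tan(-46.6°) × tan(-8.200°) = -0.1524, so H₀ = 1.7238 rad = 98.77°.
Daylight = 2H₀/(2π) × 24.66 h = (1.7238/π) × 24.66 = 13.53 h.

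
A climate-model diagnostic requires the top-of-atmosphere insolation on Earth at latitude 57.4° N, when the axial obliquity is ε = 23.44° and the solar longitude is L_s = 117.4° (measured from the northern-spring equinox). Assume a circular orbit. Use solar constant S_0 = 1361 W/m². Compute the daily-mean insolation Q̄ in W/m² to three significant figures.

Q̄ ≈ 460 W/m²

Solar declination: sin δ = sin ε · sin L_s = sin 23.44° × sin 117.4° = 0.35316, so δ = +20.681°.
cos h₀ = −tan(+57.4°) tan(+20.681°) = -0.5903, h₀ = 2.2022 rad.
Bracket: h₀ sin ϕ sin δ + cos ϕ cos δ sin h₀ = 2.2022×0.84245×0.35316 + 0.53877×0.93556×0.80721 = 0.655198 + 0.406876 = 1.062074.
Q̄ = (S_0/π) × [bracket] = (1361/π) × 1.062074 = 460.1 W/m².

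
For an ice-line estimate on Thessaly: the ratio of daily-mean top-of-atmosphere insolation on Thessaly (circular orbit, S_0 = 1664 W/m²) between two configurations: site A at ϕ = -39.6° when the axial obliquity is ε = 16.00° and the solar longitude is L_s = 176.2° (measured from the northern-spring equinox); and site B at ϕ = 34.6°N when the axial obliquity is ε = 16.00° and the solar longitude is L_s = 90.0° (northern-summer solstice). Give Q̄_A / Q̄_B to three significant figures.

— Configuration A (ϕ=-39.6°):
Solar declination: sin δ = sin ε · sin L_s = sin 16.00° × sin 176.2° = 0.01827, so δ = +1.047°.
cos h₀ = −tan(-39.6°) tan(+1.047°) = 0.0151, h₀ = 1.5557 rad.
Bracket: h₀ sin ϕ sin δ + cos ϕ cos δ sin h₀ = 1.5557×-0.63742×0.01827 + 0.77051×0.99983×0.99989 = -0.018117 + 0.770294 = 0.752177.
Q̄ = (S_0/π) × [bracket] = (1664/π) × 0.752177 = 398.40 W/m².
— Configuration B (ϕ=+34.6°):
Solar declination: sin δ = sin ε · sin L_s = sin 16.00° × sin 90.0° = 0.27564, so δ = +16.000°.
cos h₀ = −tan(+34.6°) tan(+16.000°) = -0.1978, h₀ = 1.7699 rad.
Bracket: h₀ sin ϕ sin δ + cos ϕ cos δ sin h₀ = 1.7699×0.56784×0.27564 + 0.82314×0.96126×0.98024 = 0.277024 + 0.775616 = 1.052640.
Q̄ = (S_0/π) × [bracket] = (1664/π) × 1.052640 = 557.55 W/m².
Ratio Q̄_A / Q̄_B = 398.40 / 557.55 = 0.7146.

Q̄_A / Q̄_B ≈ 0.715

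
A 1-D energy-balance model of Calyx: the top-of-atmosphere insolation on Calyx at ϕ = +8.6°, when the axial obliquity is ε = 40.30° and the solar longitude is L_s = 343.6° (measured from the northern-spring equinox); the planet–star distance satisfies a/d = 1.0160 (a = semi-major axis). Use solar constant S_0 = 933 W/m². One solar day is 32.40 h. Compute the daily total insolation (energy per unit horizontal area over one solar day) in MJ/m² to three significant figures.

Solar declination: sin δ = sin ε · sin L_s = sin 40.30° × sin 343.6° = -0.18262, so δ = -10.522°.
cos h₀ = −tan(+8.6°) tan(-10.522°) = 0.0281, h₀ = 1.5427 rad.
Bracket: h₀ sin ϕ sin δ + cos ϕ cos δ sin h₀ = 1.5427×0.14954×-0.18262 + 0.98876×0.98318×0.99961 = -0.042130 + 0.971750 = 0.929620.
Inverse-square distance factor (a/d)² = 1.0160² = 1.032256.
Q̄ = (S_0/π) × 1.032256 × [bracket] = (933/π) × 1.032256 × 0.929620 = 284.99 W/m².
Daily total = Q̄ × 32.40 h × 3600 s/h = 284.99 × 32.40 × 3600 / 10⁶ = 33.24 MJ/m².

33.2 MJ/m²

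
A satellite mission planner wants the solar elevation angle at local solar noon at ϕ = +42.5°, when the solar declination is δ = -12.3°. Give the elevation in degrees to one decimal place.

35.2°

At local noon the hour angle is zero, so the zenith angle equals |ϕ − δ| = |+42.5° − (-12.300°)| = 54.800°.
Elevation = 90° − 54.800° = 35.2°.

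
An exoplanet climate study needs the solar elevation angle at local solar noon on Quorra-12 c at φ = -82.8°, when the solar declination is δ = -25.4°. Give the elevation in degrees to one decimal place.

32.6°

At local noon the hour angle is zero, so the zenith angle equals |φ − δ| = |-82.8° − (-25.400°)| = 57.400°.
Elevation = 90° − 57.400° = 32.6°.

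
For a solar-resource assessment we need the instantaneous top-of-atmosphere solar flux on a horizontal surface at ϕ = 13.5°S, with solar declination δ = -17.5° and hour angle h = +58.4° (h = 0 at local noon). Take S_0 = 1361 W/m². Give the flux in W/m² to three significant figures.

cos θ_z = sin ϕ sin δ + cos ϕ cos δ cos h = 0.070198 + 0.485927 = 0.556125.
Flux = S_0 · cos θ_z = 1361 × 0.556125 = 756.9 W/m².

757 W/m²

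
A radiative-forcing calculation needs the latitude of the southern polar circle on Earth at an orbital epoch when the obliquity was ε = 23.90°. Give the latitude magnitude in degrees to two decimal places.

66.10°

The polar circle is the lowest latitude that experiences at least one full rotation of continuous darkness at the northern-summer solstice; it lies at |φ| = 90° − ε = 90° − 23.90° = 66.10°.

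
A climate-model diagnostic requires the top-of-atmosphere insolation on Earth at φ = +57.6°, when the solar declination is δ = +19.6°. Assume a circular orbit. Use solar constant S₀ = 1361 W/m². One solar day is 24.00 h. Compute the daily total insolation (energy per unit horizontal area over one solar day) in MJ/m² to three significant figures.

38.6 MJ/m²

cos H₀ = −tan(+57.6°) tan(+19.600°) = -0.5611, H₀ = 2.1665 rad.
Bracket: H₀ sin φ sin δ + cos φ cos δ sin H₀ = 2.1665×0.84433×0.33545 + 0.53583×0.94206×0.82775 = 0.613619 + 0.417835 = 1.031454.
Q̄ = (S₀/π) × [bracket] = (1361/π) × 1.031454 = 446.85 W/m².
Daily total = Q̄ × 24.00 h × 3600 s/h = 446.85 × 24.00 × 3600 / 10⁶ = 38.61 MJ/m².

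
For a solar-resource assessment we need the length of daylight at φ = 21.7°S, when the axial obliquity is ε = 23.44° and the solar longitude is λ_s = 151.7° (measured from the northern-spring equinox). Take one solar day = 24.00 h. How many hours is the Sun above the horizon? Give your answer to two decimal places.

11.42 h

Solar declination: sin δ = sin ε · sin λ_s = sin 23.44° × sin 151.7° = 0.18859, so δ = +10.870°.
cos H₀ = −tan φ · tan δ = −tan(-21.7°) × tan(+10.870°) = 0.0764, so H₀ = 1.4943 rad = 85.62°.
Daylight = 2H₀/(2π) × 24.00 h = (1.4943/π) × 24.00 = 11.42 h.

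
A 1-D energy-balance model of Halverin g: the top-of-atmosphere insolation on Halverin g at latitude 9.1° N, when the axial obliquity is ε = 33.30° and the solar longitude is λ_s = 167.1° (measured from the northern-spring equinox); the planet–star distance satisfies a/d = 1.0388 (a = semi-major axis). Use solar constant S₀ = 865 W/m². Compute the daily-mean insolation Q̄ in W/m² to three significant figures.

Solar declination: sin δ = sin ε · sin λ_s = sin 33.30° × sin 167.1° = 0.12257, so δ = +7.040°.
cos H₀ = −tan(+9.1°) tan(+7.040°) = -0.0198, H₀ = 1.5906 rad.
Bracket: H₀ sin φ sin δ + cos φ cos δ sin H₀ = 1.5906×0.15816×0.12257 + 0.98741×0.99246×0.99980 = 0.030835 + 0.979769 = 1.010604.
Inverse-square distance factor (a/d)² = 1.0388² = 1.079105.
Q̄ = (S₀/π) × 1.079105 × [bracket] = (865/π) × 1.079105 × 1.010604 = 300.3 W/m².

Q̄ ≈ 300 W/m²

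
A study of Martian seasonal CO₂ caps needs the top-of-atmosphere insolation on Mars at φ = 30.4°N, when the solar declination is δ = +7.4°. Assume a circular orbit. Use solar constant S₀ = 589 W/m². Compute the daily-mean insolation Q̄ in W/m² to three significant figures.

cos H₀ = −tan(+30.4°) tan(+7.400°) = -0.0762, H₀ = 1.6471 rad.
Bracket: H₀ sin φ sin δ + cos φ cos δ sin H₀ = 1.6471×0.50603×0.12880 + 0.86251×0.99167×0.99709 = 0.107352 + 0.852836 = 0.960188.
Q̄ = (S₀/π) × [bracket] = (589/π) × 0.960188 = 180.0 W/m².

Q̄ ≈ 180 W/m²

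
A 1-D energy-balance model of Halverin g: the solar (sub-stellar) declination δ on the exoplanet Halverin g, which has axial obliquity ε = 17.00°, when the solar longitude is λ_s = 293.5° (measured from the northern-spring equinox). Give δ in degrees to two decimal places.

δ = -15.55°

sin δ = sin ε · sin λ_s = sin 17.00° × sin 293.5° = -0.268122.
δ = arcsin(-0.268122) = -15.55°.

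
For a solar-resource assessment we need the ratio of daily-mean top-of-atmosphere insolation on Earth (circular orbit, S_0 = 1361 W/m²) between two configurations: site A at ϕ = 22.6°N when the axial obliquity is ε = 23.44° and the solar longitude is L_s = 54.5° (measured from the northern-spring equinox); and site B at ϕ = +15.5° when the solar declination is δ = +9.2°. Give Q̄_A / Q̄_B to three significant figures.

Q̄_A / Q̄_B ≈ 1.06

— Configuration A (ϕ=+22.6°):
Solar declination: sin δ = sin ε · sin L_s = sin 23.44° × sin 54.5° = 0.32385, so δ = +18.896°.
cos h₀ = −tan(+22.6°) tan(+18.896°) = -0.1425, h₀ = 1.7138 rad.
Bracket: h₀ sin ϕ sin δ + cos ϕ cos δ sin h₀ = 1.7138×0.38430×0.32385 + 0.92321×0.94611×0.98980 = 0.213292 + 0.864549 = 1.077841.
Q̄ = (S_0/π) × [bracket] = (1361/π) × 1.077841 = 466.94 W/m².
— Configuration B (ϕ=+15.5°):
cos h₀ = −tan(+15.5°) tan(+9.200°) = -0.0449, h₀ = 1.6157 rad.
Bracket: h₀ sin ϕ sin δ + cos ϕ cos δ sin h₀ = 1.6157×0.26724×0.15988 + 0.96363×0.98714×0.99899 = 0.069033 + 0.950277 = 1.019310.
Q̄ = (S_0/π) × [bracket] = (1361/π) × 1.019310 = 441.59 W/m².
Ratio Q̄_A / Q̄_B = 466.94 / 441.59 = 1.057.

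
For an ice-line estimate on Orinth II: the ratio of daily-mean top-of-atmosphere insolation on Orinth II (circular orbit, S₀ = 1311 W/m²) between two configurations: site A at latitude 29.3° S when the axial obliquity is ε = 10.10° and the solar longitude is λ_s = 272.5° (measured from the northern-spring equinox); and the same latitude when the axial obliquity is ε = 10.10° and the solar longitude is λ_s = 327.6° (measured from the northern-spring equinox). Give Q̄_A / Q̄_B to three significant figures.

— Configuration A (φ=-29.3°):
Solar declination: sin δ = sin ε · sin λ_s = sin 10.10° × sin 272.5° = -0.17520, so δ = -10.090°.
cos H₀ = −tan(-29.3°) tan(-10.090°) = -0.0999, H₀ = 1.6708 rad.
Bracket: H₀ sin φ sin δ + cos φ cos δ sin H₀ = 1.6708×-0.48938×-0.17520 + 0.87207×0.98453×0.99500 = 0.143253 + 0.854286 = 0.997539.
Q̄ = (S₀/π) × [bracket] = (1311/π) × 0.997539 = 416.28 W/m².
— Configuration B (φ=-29.3°):
Solar declination: sin δ = sin ε · sin λ_s = sin 10.10° × sin 327.6° = -0.09397, so δ = -5.392°.
cos H₀ = −tan(-29.3°) tan(-5.392°) = -0.0530, H₀ = 1.6238 rad.
Bracket: H₀ sin φ sin δ + cos φ cos δ sin H₀ = 1.6238×-0.48938×-0.09397 + 0.87207×0.99558×0.99860 = 0.074674 + 0.867000 = 0.941674.
Q̄ = (S₀/π) × [bracket] = (1311/π) × 0.941674 = 392.96 W/m².
Ratio Q̄_A / Q̄_B = 416.28 / 392.96 = 1.059.

Q̄_A / Q̄_B ≈ 1.06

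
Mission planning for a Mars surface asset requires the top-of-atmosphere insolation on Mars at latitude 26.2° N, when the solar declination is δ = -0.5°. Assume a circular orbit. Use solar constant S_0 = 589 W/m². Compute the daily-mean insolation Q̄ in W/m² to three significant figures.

cos h₀ = −tan(+26.2°) tan(-0.500°) = 0.0043, h₀ = 1.5665 rad.
Bracket: h₀ sin ϕ sin δ + cos ϕ cos δ sin h₀ = 1.5665×0.44151×-0.00873 + 0.89726×0.99996×0.99999 = -0.006038 + 0.897215 = 0.891177.
Q̄ = (S_0/π) × [bracket] = (589/π) × 0.891177 = 167.1 W/m².

Q̄ ≈ 167 W/m²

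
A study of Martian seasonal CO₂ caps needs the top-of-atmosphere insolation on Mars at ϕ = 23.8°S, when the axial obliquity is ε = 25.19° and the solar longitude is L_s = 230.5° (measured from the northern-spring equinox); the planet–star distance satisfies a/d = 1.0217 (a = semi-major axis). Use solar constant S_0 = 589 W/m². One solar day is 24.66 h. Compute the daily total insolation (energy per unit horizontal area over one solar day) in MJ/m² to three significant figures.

18.8 MJ/m²

Solar declination: sin δ = sin ε · sin L_s = sin 25.19° × sin 230.5° = -0.32842, so δ = -19.173°.
cos h₀ = −tan(-23.8°) tan(-19.173°) = -0.1534, h₀ = 1.7248 rad.
Bracket: h₀ sin ϕ sin δ + cos ϕ cos δ sin h₀ = 1.7248×-0.40355×-0.32842 + 0.91496×0.94453×0.98817 = 0.228594 + 0.853984 = 1.082578.
Inverse-square distance factor (a/d)² = 1.0217² = 1.043871.
Q̄ = (S_0/π) × 1.043871 × [bracket] = (589/π) × 1.043871 × 1.082578 = 211.87 W/m².
Daily total = Q̄ × 24.66 h × 3600 s/h = 211.87 × 24.66 × 3600 / 10⁶ = 18.81 MJ/m².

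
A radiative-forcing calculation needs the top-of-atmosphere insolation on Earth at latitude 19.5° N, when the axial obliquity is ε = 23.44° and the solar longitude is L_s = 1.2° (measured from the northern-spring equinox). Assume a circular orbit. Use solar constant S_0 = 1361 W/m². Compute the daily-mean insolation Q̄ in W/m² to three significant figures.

Q̄ ≈ 410 W/m²

Solar declination: sin δ = sin ε · sin L_s = sin 23.44° × sin 1.2° = 0.00833, so δ = +0.477°.
cos h₀ = −tan(+19.5°) tan(+0.477°) = -0.0030, h₀ = 1.5737 rad.
Bracket: h₀ sin ϕ sin δ + cos ϕ cos δ sin h₀ = 1.5737×0.33381×0.00833 + 0.94264×0.99997×1.00000 = 0.004376 + 0.942612 = 0.946988.
Q̄ = (S_0/π) × [bracket] = (1361/π) × 0.946988 = 410.3 W/m².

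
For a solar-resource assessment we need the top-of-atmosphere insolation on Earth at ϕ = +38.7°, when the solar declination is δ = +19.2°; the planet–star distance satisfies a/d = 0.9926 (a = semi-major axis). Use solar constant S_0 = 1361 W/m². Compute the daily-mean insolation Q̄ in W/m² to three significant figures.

Q̄ ≈ 465 W/m²

cos h₀ = −tan(+38.7°) tan(+19.200°) = -0.2790, h₀ = 1.8535 rad.
Bracket: h₀ sin ϕ sin δ + cos ϕ cos δ sin h₀ = 1.8535×0.62524×0.32887 + 0.78043×0.94438×0.96029 = 0.381122 + 0.707755 = 1.088877.
Inverse-square distance factor (a/d)² = 0.9926² = 0.985255.
Q̄ = (S_0/π) × 0.985255 × [bracket] = (1361/π) × 0.985255 × 1.088877 = 464.8 W/m².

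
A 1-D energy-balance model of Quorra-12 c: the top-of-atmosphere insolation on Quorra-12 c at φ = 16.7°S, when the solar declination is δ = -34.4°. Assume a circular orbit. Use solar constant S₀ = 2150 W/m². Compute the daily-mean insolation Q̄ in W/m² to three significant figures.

Q̄ ≈ 727 W/m²

cos H₀ = −tan(-16.7°) tan(-34.400°) = -0.2054, H₀ = 1.7777 rad.
Bracket: H₀ sin φ sin δ + cos φ cos δ sin H₀ = 1.7777×-0.28736×-0.56497 + 0.95782×0.82511×0.97867 = 0.288609 + 0.773450 = 1.062059.
Q̄ = (S₀/π) × [bracket] = (2150/π) × 1.062059 = 726.8 W/m².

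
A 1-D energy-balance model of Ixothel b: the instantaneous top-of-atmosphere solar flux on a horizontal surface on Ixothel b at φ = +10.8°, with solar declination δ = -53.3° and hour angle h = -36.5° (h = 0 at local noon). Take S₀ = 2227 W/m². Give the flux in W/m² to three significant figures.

716 W/m²

cos θ_z = sin φ sin δ + cos φ cos δ cos h = -0.150238 + 0.471896 = 0.321658.
Flux = S₀ · cos θ_z = 2227 × 0.321658 = 716.3 W/m².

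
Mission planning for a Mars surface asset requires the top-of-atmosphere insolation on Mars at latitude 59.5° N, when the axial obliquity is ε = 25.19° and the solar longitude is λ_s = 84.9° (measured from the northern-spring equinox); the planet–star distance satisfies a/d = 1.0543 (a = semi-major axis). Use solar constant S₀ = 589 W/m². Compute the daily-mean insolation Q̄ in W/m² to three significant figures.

Q̄ ≈ 248 W/m²

Solar declination: sin δ = sin ε · sin λ_s = sin 25.19° × sin 84.9° = 0.42394, so δ = +25.083°.
cos H₀ = −tan(+59.5°) tan(+25.083°) = -0.7946, H₀ = 2.4892 rad.
Bracket: H₀ sin φ sin δ + cos φ cos δ sin H₀ = 2.4892×0.86163×0.42394 + 0.50754×0.90569×0.60708 = 0.909254 + 0.279059 = 1.188313.
Inverse-square distance factor (a/d)² = 1.0543² = 1.111548.
Q̄ = (S₀/π) × 1.111548 × [bracket] = (589/π) × 1.111548 × 1.188313 = 247.6 W/m².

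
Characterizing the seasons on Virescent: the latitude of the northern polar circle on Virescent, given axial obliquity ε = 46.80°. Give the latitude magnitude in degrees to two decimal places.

43.20°

The polar circle is the lowest latitude that experiences at least one full rotation of continuous daylight at the northern-summer solstice; it lies at |φ| = 90° − ε = 90° − 46.80° = 43.20°.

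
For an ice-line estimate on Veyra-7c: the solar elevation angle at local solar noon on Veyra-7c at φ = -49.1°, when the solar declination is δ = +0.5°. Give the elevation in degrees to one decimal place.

40.4°

At local noon the hour angle is zero, so the zenith angle equals |φ − δ| = |-49.1° − (+0.500°)| = 49.600°.
Elevation = 90° − 49.600° = 40.4°.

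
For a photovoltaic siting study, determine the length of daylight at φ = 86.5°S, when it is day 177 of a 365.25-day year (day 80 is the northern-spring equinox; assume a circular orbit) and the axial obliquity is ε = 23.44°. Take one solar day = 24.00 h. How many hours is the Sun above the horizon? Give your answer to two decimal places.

Solar longitude: λ_s = 360° × (177 − 80)/365.25 = 95.606°.
sin δ = sin 23.44° × sin 95.606° = 0.39589, so δ = +23.321°.
cos H₀ = −tan φ · tan δ = 7.0486 ≥ 1, so the Sun never rises (polar night) and H₀ = 0.
Daylight = 2H₀/(2π) × 24.00 h = (0.0000/π) × 24.00 = 0.00 h.

0.00 h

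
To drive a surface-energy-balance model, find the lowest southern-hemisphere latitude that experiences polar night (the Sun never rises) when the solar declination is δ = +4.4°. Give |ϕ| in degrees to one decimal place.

Polar night requires cos h₀ = −tan ϕ tan δ ≥ 1, i.e. tan ϕ tan δ ≤ −1.
The boundary is |tan ϕ| · |tan δ| = 1, so |ϕ| = 90° − |δ| = 90° − 4.4° = 85.6° in the southern hemisphere.

|ϕ| = 85.6°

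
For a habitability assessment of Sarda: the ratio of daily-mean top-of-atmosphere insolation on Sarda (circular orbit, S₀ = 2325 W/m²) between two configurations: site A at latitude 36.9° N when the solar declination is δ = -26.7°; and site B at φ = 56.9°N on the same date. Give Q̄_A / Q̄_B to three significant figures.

— Configuration A (φ=+36.9°):
cos H₀ = −tan(+36.9°) tan(-26.700°) = 0.3776, H₀ = 1.1836 rad.
Bracket: H₀ sin φ sin δ + cos φ cos δ sin H₀ = 1.1836×0.60042×-0.44932 + 0.79968×0.89337×0.92596 = -0.319312 + 0.661515 = 0.342203.
Q̄ = (S₀/π) × [bracket] = (2325/π) × 0.342203 = 253.25 W/m².
— Configuration B (φ=+56.9°):
cos H₀ = −tan(+56.9°) tan(-26.700°) = 0.7715, H₀ = 0.6896 rad.
Bracket: H₀ sin φ sin δ + cos φ cos δ sin H₀ = 0.6896×0.83772×-0.44932 + 0.54610×0.89337×0.63620 = -0.259568 + 0.310382 = 0.050814.
Q̄ = (S₀/π) × [bracket] = (2325/π) × 0.050814 = 37.606 W/m².
Ratio Q̄_A / Q̄_B = 253.25 / 37.606 = 6.734.

Q̄_A / Q̄_B ≈ 6.73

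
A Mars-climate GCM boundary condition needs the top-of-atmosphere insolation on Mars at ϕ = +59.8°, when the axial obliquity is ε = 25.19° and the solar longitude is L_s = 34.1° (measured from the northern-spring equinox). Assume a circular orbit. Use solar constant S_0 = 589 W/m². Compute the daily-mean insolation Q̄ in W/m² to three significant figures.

Q̄ ≈ 161 W/m²

Solar declination: sin δ = sin ε · sin L_s = sin 25.19° × sin 34.1° = 0.23862, so δ = +13.805°.
cos h₀ = −tan(+59.8°) tan(+13.805°) = -0.4222, h₀ = 2.0067 rad.
Bracket: h₀ sin ϕ sin δ + cos ϕ cos δ sin h₀ = 2.0067×0.86427×0.23862 + 0.50302×0.97111×0.90651 = 0.413846 + 0.442819 = 0.856665.
Q̄ = (S_0/π) × [bracket] = (589/π) × 0.856665 = 160.6 W/m².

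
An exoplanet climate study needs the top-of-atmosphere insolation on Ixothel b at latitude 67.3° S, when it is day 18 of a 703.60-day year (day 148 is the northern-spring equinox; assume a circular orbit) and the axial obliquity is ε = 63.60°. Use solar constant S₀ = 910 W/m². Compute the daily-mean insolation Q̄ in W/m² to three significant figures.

Q̄ ≈ 690 W/m²

Solar longitude: λ_s = 360° × (18 − 148)/703.60 = -66.515°, i.e. -66.515° + 360° = 293.485°.
sin δ = sin 63.60° × sin 293.485° = -0.82152, so δ = -55.237°.
cos H₀ = −tan(-67.3°) tan(-55.237°) = -3.4443 ≤ −1 ⇒ polar day, H₀ = π.
Bracket: H₀ sin φ sin δ + cos φ cos δ sin H₀ = 3.1416×-0.92254×-0.82152 + 0.38591×0.57019×0.00000 = 2.380972 + 0.000000 = 2.380972.
Q̄ = (S₀/π) × [bracket] = (910/π) × 2.380972 = 689.7 W/m².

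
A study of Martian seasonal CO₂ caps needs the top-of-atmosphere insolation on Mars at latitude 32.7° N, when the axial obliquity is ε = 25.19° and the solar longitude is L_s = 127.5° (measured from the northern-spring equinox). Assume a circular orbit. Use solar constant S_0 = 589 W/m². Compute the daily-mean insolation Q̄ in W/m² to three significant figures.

Q̄ ≈ 206 W/m²

Solar declination: sin δ = sin ε · sin L_s = sin 25.19° × sin 127.5° = 0.33767, so δ = +19.735°.
cos h₀ = −tan(+32.7°) tan(+19.735°) = -0.2303, h₀ = 1.8032 rad.
Bracket: h₀ sin ϕ sin δ + cos ϕ cos δ sin h₀ = 1.8032×0.54024×0.33767 + 0.84151×0.94127×0.97312 = 0.328945 + 0.770797 = 1.099742.
Q̄ = (S_0/π) × [bracket] = (589/π) × 1.099742 = 206.2 W/m².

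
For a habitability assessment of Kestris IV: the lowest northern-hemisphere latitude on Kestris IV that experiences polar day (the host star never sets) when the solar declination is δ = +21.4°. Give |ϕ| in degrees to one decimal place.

Polar day requires cos h₀ = −tan ϕ tan δ ≤ −1, i.e. tan ϕ tan δ ≥ 1.
The boundary is |tan ϕ| · |tan δ| = 1, so |ϕ| = 90° − |δ| = 90° − 21.4° = 68.6° in the northern hemisphere.

|ϕ| = 68.6°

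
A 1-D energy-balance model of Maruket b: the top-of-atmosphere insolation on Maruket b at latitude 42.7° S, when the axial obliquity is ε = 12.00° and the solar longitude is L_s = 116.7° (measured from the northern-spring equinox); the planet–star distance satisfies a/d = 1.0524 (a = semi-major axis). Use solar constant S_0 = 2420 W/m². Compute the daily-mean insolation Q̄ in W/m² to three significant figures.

Q̄ ≈ 457 W/m²

Solar declination: sin δ = sin ε · sin L_s = sin 12.00° × sin 116.7° = 0.18574, so δ = +10.704°.
cos h₀ = −tan(-42.7°) tan(+10.704°) = 0.1744, h₀ = 1.3955 rad.
Bracket: h₀ sin ϕ sin δ + cos ϕ cos δ sin h₀ = 1.3955×-0.67816×0.18574 + 0.73491×0.98260×0.98467 = -0.175779 + 0.711052 = 0.535273.
Inverse-square distance factor (a/d)² = 1.0524² = 1.107546.
Q̄ = (S_0/π) × 1.107546 × [bracket] = (2420/π) × 1.107546 × 0.535273 = 456.7 W/m².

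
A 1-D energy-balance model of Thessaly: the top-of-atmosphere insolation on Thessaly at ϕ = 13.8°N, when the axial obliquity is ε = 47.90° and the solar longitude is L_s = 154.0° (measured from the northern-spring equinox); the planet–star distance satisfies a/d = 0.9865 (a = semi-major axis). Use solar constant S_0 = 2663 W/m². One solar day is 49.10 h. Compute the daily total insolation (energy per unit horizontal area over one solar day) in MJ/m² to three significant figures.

Solar declination: sin δ = sin ε · sin L_s = sin 47.90° × sin 154.0° = 0.32526, so δ = +18.981°.
cos h₀ = −tan(+13.8°) tan(+18.981°) = -0.0845, h₀ = 1.6554 rad.
Bracket: h₀ sin ϕ sin δ + cos ϕ cos δ sin h₀ = 1.6554×0.23853×0.32526 + 0.97113×0.94562×0.99642 = 0.128433 + 0.915032 = 1.043465.
Inverse-square distance factor (a/d)² = 0.9865² = 0.973182.
Q̄ = (S_0/π) × 0.973182 × [bracket] = (2663/π) × 0.973182 × 1.043465 = 860.78 W/m².
Daily total = Q̄ × 49.10 h × 3600 s/h = 860.78 × 49.10 × 3600 / 10⁶ = 152.2 MJ/m².

152 MJ/m²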